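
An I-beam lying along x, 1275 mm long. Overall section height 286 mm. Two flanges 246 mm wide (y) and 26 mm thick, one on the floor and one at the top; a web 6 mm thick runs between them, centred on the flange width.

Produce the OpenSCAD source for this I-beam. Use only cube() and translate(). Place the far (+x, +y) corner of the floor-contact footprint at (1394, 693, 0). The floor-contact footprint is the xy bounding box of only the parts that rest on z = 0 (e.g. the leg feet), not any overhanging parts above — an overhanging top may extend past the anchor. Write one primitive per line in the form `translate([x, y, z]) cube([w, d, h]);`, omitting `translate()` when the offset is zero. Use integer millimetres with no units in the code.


translate([119, 447, 0]) cube([1275, 246, 26]);
translate([119, 567, 26]) cube([1275, 6, 234]);
translate([119, 447, 260]) cube([1275, 246, 26]);


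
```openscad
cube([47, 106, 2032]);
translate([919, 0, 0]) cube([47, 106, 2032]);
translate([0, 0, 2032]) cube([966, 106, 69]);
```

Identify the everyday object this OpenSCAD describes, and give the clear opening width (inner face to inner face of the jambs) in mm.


A door frame. The clear opening width is 872 mm.

Two 2032 mm tall posts with a header on top — a door frame. The left jamb is 47 mm wide at x = 0; the right jamb starts at x = 919. The clear opening is 919 − 47 = 872 mm.


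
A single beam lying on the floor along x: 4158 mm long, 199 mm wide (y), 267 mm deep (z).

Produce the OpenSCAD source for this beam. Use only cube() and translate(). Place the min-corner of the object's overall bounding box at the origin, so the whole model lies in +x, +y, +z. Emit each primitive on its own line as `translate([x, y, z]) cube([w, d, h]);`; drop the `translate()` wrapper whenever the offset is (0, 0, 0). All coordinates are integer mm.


cube([4158, 199, 267]);


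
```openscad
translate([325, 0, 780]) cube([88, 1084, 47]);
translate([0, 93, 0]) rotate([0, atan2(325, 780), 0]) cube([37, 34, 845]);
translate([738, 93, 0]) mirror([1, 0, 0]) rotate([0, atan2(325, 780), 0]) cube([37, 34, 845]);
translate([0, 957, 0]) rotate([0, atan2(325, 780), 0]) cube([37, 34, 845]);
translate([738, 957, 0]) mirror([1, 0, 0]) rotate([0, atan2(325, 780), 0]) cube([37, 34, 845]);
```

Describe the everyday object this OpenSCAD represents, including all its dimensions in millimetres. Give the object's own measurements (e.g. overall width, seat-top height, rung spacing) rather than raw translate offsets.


A sawhorse. A 88×1084×47 mm beam (x, y, z) sits on two A-frame leg pairs. Each pair is two raked legs of 37×34 mm section (34 mm along y) splaying symmetrically in x. Each leg rises 780 mm vertically over 325 mm of horizontal reach and is 845 mm long along its own axis. Every leg's outer bottom edge rests on the floor and its outer top edge meets a bottom edge of the beam — the left legs (tilting toward +x) meet the beam's −x bottom edge, the right legs (their mirror images, tilting toward −x) meet its +x bottom edge — so the leg tops tuck under the beam, the beam's underside is 780 mm above the floor, and the feet are 738 mm apart outside-to-outside with the beam centred between them. The two leg pairs are set in 93 mm from either end of the beam.


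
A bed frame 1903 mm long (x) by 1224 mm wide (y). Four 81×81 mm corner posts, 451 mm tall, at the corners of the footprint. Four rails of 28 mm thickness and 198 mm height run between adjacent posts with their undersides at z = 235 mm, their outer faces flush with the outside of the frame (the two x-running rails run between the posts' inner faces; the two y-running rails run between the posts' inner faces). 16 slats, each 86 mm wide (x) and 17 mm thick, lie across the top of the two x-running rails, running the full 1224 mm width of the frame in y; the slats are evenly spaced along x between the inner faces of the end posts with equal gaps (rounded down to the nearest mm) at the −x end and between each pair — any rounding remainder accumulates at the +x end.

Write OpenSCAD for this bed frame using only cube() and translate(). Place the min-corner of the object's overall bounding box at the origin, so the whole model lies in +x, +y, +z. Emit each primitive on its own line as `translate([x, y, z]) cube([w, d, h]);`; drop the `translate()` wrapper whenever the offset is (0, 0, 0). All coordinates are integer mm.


cube([81, 81, 451]);
translate([0, 1143, 0]) cube([81, 81, 451]);
translate([1822, 0, 0]) cube([81, 81, 451]);
translate([1822, 1143, 0]) cube([81, 81, 451]);
translate([81, 0, 235]) cube([1741, 28, 198]);
translate([81, 1196, 235]) cube([1741, 28, 198]);
translate([0, 81, 235]) cube([28, 1062, 198]);
translate([1875, 81, 235]) cube([28, 1062, 198]);
translate([102, 0, 433]) cube([86, 1224, 17]);
translate([209, 0, 433]) cube([86, 1224, 17]);
translate([316, 0, 433]) cube([86, 1224, 17]);
translate([423, 0, 433]) cube([86, 1224, 17]);
translate([530, 0, 433]) cube([86, 1224, 17]);
translate([637, 0, 433]) cube([86, 1224, 17]);
translate([744, 0, 433]) cube([86, 1224, 17]);
translate([851, 0, 433]) cube([86, 1224, 17]);
translate([958, 0, 433]) cube([86, 1224, 17]);
translate([1065, 0, 433]) cube([86, 1224, 17]);
translate([1172, 0, 433]) cube([86, 1224, 17]);
translate([1279, 0, 433]) cube([86, 1224, 17]);
translate([1386, 0, 433]) cube([86, 1224, 17]);
translate([1493, 0, 433]) cube([86, 1224, 17]);
translate([1600, 0, 433]) cube([86, 1224, 17]);
translate([1707, 0, 433]) cube([86, 1224, 17]);


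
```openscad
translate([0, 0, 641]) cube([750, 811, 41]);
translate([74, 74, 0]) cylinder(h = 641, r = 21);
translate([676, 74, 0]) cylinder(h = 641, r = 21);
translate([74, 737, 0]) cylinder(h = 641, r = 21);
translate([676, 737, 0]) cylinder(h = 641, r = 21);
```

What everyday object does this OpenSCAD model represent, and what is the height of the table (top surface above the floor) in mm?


A table. The table height is 682 mm.

A 750×811×41 slab sits at z = 641 on four Ø42 mm round legs — a table. The top surface is at 641 + 41 = 682 mm.


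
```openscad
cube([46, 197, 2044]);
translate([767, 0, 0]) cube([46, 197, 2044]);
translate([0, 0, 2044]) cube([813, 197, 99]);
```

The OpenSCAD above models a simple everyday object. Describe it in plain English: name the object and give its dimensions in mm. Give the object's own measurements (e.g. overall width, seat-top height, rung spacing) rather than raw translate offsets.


A door frame. The clear opening is 721 mm wide and 2044 mm high. Two 46 mm wide jambs, 197 mm deep, stand either side of the opening from the floor to the top of the opening. A 99 mm thick head sits across the top of both jambs, spanning the full outside width of the frame.


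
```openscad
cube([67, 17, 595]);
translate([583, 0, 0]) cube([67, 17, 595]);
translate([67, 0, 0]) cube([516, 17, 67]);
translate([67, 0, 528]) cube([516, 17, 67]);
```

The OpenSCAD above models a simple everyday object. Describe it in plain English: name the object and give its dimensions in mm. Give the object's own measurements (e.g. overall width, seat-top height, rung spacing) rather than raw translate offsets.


A rectangular picture frame lying in the x–z plane (depth along y). The opening is 516 mm wide (x) by 461 mm tall (z), surrounded by a border 67 mm wide on all four sides. The frame is 17 mm deep and is made of two full-height vertical stiles with two horizontal rails fitted between them.


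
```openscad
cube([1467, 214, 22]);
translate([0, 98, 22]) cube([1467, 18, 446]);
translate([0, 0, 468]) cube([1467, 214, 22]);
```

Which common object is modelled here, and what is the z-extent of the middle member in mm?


An I-beam. The web height is 446 mm.

Two wide flanges with a thin centred web — an I-beam. Overall 490 mm minus two 22 mm flanges gives a web of 490 − 2·22 = 446 mm.


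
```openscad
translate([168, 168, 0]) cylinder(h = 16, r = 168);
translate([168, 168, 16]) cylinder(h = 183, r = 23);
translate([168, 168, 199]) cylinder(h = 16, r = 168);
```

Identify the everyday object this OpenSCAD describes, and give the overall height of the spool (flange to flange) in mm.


A spool. The overall height is 215 mm.

Three coaxial cylinders, large–small–large — a spool. Two 16 mm flanges and a 183 mm core give 16 + 183 + 16 = 215 mm.


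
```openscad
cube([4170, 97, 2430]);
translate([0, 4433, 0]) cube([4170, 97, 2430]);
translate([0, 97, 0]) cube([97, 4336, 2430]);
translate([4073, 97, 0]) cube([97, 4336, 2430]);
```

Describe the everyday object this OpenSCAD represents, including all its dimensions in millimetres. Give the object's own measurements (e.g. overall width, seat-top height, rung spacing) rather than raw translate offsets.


The wall frame of a small rectangular building: four walls, each 2430 mm tall and 97 mm thick, enclosing a footprint 4170 mm (x) by 4530 mm (y) outside-to-outside, with no floor or roof. The front and back walls (the −y and +y sides) span the full width; the two side walls fit between them.


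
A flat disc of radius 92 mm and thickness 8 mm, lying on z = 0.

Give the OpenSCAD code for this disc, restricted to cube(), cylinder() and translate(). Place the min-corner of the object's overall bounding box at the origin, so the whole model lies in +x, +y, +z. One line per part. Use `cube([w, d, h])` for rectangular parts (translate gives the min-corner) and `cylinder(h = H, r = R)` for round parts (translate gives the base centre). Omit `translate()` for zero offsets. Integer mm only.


translate([92, 92, 0]) cylinder(h = 8, r = 92);


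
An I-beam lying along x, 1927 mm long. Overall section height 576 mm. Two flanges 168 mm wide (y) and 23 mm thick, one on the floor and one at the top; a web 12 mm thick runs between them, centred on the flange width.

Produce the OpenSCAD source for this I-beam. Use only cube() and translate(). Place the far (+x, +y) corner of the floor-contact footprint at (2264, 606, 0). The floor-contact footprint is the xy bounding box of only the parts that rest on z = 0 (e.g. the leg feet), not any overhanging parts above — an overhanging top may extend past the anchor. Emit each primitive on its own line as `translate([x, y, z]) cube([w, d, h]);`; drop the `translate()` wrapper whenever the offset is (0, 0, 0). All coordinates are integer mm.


translate([337, 438, 0]) cube([1927, 168, 23]);
translate([337, 516, 23]) cube([1927, 12, 530]);
translate([337, 438, 553]) cube([1927, 168, 23]);


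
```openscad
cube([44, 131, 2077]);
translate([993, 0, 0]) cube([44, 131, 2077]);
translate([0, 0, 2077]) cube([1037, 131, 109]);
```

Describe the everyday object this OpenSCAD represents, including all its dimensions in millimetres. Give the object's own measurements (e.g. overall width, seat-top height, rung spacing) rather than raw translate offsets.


A door frame. The clear opening is 949 mm wide and 2077 mm high. Two 44 mm wide jambs, 131 mm deep, stand either side of the opening from the floor to the top of the opening. A 109 mm thick head sits across the top of both jambs, spanning the full outside width of the frame.


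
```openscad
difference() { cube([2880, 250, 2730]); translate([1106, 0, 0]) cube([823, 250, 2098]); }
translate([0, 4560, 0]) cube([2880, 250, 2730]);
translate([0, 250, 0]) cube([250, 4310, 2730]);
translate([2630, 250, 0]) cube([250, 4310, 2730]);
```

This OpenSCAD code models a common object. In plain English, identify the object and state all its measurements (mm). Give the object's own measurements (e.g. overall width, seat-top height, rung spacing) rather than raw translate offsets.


A single room: four walls, each 2730 mm tall and 250 mm thick, enclosing an outside footprint 2880×4810 mm (x × y), no floor or roof. The front and back walls (−y and +y sides) run the full x-width; the side walls fit between their inner faces. A door opening 823 mm wide and 2098 mm tall is cut through the front wall from the floor up, its −x edge 1106 mm from the wall's −x end.


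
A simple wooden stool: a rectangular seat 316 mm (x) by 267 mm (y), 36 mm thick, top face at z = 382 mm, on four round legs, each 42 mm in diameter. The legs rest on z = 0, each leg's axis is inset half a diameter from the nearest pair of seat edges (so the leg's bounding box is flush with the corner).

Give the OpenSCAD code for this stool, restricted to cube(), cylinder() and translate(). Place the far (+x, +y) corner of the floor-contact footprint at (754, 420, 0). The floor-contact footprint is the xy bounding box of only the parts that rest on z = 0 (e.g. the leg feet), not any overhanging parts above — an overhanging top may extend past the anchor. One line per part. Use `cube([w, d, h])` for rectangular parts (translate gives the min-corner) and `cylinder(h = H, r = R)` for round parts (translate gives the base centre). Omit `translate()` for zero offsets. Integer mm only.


translate([438, 153, 346]) cube([316, 267, 36]);
translate([459, 174, 0]) cylinder(h = 346, r = 21);
translate([733, 174, 0]) cylinder(h = 346, r = 21);
translate([459, 399, 0]) cylinder(h = 346, r = 21);
translate([733, 399, 0]) cylinder(h = 346, r = 21);


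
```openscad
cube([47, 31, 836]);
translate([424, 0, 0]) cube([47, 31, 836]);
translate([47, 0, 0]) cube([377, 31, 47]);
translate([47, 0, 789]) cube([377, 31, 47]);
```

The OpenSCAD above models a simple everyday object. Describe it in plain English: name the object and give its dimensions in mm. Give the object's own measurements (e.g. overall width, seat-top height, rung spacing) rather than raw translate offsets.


A rectangular picture frame lying in the x–z plane (depth along y). The opening is 377 mm wide (x) by 742 mm tall (z), surrounded by a border 47 mm wide on all four sides. The frame is 31 mm deep and is made of two full-height vertical stiles with two horizontal rails fitted between them.


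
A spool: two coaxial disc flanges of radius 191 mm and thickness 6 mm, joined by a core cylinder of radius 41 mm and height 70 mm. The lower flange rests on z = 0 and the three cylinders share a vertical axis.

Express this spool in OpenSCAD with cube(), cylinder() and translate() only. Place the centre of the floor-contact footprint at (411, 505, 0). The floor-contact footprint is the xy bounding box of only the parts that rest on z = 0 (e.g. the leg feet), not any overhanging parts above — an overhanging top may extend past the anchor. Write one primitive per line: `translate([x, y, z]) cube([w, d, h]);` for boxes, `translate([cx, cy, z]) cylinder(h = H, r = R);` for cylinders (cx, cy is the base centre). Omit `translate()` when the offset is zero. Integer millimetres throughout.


translate([411, 505, 0]) cylinder(h = 6, r = 191);
translate([411, 505, 6]) cylinder(h = 70, r = 41);
translate([411, 505, 76]) cylinder(h = 6, r = 191);


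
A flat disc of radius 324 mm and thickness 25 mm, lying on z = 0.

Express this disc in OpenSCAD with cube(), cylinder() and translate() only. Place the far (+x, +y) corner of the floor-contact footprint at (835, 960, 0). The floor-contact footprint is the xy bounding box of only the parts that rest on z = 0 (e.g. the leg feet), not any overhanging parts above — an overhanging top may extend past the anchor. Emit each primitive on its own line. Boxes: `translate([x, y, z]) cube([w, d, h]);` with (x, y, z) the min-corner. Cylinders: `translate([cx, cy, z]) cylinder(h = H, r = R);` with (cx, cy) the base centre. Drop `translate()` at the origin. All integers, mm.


translate([511, 636, 0]) cylinder(h = 25, r = 324);


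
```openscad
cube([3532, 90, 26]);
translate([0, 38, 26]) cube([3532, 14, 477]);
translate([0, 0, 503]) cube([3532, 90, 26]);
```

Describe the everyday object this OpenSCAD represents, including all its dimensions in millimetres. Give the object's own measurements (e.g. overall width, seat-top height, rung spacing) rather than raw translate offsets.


An I-beam lying along x, 3532 mm long. Overall section height 529 mm. Two flanges 90 mm wide (y) and 26 mm thick, one on the floor and one at the top; a web 14 mm thick runs between them, centred on the flange width.


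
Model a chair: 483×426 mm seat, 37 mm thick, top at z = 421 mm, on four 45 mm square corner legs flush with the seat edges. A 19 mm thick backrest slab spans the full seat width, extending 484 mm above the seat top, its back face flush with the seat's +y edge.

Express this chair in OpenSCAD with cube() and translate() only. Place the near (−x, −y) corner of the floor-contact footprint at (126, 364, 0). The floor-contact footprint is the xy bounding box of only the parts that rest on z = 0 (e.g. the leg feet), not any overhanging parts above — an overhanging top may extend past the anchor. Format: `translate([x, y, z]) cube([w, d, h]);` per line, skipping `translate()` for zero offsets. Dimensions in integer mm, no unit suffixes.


translate([126, 364, 384]) cube([483, 426, 37]);
translate([126, 364, 0]) cube([45, 45, 384]);
translate([564, 364, 0]) cube([45, 45, 384]);
translate([126, 745, 0]) cube([45, 45, 384]);
translate([564, 745, 0]) cube([45, 45, 384]);
translate([126, 771, 421]) cube([483, 19, 484]);


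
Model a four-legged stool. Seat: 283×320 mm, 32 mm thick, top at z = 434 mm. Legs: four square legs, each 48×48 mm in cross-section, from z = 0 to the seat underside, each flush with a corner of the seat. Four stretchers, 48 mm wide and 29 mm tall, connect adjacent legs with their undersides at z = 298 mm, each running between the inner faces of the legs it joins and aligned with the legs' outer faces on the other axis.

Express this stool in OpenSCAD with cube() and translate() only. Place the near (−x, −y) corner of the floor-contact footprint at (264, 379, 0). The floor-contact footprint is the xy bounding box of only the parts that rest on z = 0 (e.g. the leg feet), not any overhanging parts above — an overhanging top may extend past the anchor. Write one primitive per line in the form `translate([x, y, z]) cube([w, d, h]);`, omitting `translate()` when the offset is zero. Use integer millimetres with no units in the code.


translate([264, 379, 402]) cube([283, 320, 32]);
translate([264, 379, 0]) cube([48, 48, 402]);
translate([499, 379, 0]) cube([48, 48, 402]);
translate([264, 651, 0]) cube([48, 48, 402]);
translate([499, 651, 0]) cube([48, 48, 402]);
translate([312, 379, 298]) cube([187, 48, 29]);
translate([312, 651, 298]) cube([187, 48, 29]);
translate([264, 427, 298]) cube([48, 224, 29]);
translate([499, 427, 298]) cube([48, 224, 29]);


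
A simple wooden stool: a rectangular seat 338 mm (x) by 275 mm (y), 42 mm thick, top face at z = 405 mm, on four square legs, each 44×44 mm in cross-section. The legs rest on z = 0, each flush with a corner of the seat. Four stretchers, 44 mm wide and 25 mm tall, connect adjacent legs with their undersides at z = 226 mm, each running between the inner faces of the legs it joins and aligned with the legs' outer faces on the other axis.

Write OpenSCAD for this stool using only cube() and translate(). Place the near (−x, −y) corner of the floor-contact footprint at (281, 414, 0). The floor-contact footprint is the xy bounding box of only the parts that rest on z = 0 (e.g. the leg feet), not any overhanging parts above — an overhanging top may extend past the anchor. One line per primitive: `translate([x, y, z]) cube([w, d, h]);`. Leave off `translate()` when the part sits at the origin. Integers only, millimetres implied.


translate([281, 414, 363]) cube([338, 275, 42]);
translate([281, 414, 0]) cube([44, 44, 363]);
translate([575, 414, 0]) cube([44, 44, 363]);
translate([281, 645, 0]) cube([44, 44, 363]);
translate([575, 645, 0]) cube([44, 44, 363]);
translate([325, 414, 226]) cube([250, 44, 25]);
translate([325, 645, 226]) cube([250, 44, 25]);
translate([281, 458, 226]) cube([44, 187, 25]);
translate([575, 458, 226]) cube([44, 187, 25]);


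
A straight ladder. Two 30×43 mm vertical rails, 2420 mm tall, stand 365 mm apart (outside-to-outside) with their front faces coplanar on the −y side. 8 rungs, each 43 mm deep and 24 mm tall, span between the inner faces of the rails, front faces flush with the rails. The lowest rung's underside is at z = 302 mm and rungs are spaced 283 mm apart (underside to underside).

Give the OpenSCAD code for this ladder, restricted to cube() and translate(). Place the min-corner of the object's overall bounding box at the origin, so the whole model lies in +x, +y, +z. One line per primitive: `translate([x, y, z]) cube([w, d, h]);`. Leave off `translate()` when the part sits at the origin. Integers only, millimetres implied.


// rung span = 365 - 2*30 = 305
// rung[k] z = 302 + k*283
cube([30, 43, 2420]);
translate([335, 0, 0]) cube([30, 43, 2420]);
translate([30, 0, 302]) cube([305, 43, 24]);
translate([30, 0, 585]) cube([305, 43, 24]);
translate([30, 0, 868]) cube([305, 43, 24]);
translate([30, 0, 1151]) cube([305, 43, 24]);
translate([30, 0, 1434]) cube([305, 43, 24]);
translate([30, 0, 1717]) cube([305, 43, 24]);
translate([30, 0, 2000]) cube([305, 43, 24]);
translate([30, 0, 2283]) cube([305, 43, 24]);


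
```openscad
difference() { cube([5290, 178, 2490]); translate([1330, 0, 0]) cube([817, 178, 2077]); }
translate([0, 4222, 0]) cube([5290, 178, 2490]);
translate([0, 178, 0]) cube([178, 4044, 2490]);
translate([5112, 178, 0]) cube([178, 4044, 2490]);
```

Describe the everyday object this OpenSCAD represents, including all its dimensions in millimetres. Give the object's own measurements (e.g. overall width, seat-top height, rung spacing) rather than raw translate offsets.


A single room: four walls, each 2490 mm tall and 178 mm thick, enclosing an outside footprint 5290×4400 mm (x × y), no floor or roof. The front and back walls (−y and +y sides) run the full x-width; the side walls fit between their inner faces. A door opening 817 mm wide and 2077 mm tall is cut through the front wall from the floor up, its −x edge 1330 mm from the wall's −x end.


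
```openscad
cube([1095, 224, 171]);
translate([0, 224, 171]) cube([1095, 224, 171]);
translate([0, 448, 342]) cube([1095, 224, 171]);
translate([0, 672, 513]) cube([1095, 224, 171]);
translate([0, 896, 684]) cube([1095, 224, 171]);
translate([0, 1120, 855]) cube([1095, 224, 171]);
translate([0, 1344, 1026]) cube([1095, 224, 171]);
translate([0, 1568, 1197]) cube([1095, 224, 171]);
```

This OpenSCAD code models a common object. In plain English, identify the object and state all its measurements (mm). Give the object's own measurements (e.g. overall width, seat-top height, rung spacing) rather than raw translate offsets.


A straight staircase of 8 solid steps. Each step is 1095 mm wide (x), 224 mm deep (y, the going) and 171 mm tall (the rise). The first step rests on the floor; each subsequent step sits one going further in +y and one rise higher in +z, directly behind and above the previous step with no overlap.


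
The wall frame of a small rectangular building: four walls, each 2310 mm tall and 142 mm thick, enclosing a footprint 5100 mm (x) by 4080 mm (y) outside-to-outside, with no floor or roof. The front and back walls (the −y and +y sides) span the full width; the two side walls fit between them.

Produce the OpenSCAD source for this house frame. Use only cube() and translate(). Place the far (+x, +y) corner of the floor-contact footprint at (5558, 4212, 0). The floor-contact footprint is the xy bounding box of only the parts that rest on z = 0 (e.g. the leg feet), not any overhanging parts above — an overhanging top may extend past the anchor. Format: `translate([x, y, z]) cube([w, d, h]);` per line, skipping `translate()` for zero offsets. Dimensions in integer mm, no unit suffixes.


translate([458, 132, 0]) cube([5100, 142, 2310]);
translate([458, 4070, 0]) cube([5100, 142, 2310]);
translate([458, 274, 0]) cube([142, 3796, 2310]);
translate([5416, 274, 0]) cube([142, 3796, 2310]);


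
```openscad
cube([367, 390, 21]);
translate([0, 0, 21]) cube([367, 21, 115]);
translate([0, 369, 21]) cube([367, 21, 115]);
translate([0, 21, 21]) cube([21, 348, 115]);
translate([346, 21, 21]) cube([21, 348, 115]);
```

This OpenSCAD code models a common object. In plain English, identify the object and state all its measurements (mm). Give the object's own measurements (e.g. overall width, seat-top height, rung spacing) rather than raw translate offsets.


An open-topped rectangular box: outside dimensions 367×390×136 mm, with a uniform wall and base thickness of 21 mm. The base is a full 367×390 slab on the floor; four walls sit on top of the base. The front and back walls (the −y and +y sides) span the full width; the two side walls fit between them.


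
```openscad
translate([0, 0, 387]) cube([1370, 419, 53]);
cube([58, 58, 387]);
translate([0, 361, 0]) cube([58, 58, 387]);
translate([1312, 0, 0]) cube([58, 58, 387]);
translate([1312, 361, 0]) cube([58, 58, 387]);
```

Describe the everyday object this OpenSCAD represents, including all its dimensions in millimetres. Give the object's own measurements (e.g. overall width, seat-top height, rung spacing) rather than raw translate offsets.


A bench: a 1370×419 mm seat slab, 53 mm thick, top at z = 440 mm, on four 58×58 mm square legs flush with the seat corners and standing on z = 0.


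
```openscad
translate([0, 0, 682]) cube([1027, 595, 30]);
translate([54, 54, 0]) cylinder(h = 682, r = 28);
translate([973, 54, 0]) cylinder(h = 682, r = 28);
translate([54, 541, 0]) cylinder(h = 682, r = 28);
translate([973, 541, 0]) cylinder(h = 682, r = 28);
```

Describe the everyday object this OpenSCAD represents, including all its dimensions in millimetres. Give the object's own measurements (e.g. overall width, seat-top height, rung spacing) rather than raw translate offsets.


A rectangular dining table. The top is 1027×595×30 mm with its upper surface at z = 712 mm. It stands on four round legs of 56 mm diameter, each leg's bounding box inset 26 mm from the nearest pair of top edges, running from the floor to the underside of the top.


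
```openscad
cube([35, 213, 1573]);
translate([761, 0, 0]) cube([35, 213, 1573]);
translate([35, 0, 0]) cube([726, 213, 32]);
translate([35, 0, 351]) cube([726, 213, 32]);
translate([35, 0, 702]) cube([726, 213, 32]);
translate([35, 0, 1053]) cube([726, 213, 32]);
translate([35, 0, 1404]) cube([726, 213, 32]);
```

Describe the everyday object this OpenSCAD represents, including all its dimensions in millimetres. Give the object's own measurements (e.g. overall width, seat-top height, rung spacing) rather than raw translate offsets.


An open bookshelf. Two side panels, each 35 mm thick, 213 mm deep and 1573 mm tall, stand 796 mm apart (outside-to-outside). Between them sit 5 shelves, each 32 mm thick and 213 mm deep, spanning the full gap between the sides. The bottom shelf rests on the floor (its underside at z = 0) and the clear gap between one shelf's top and the next shelf's underside is 319 mm.


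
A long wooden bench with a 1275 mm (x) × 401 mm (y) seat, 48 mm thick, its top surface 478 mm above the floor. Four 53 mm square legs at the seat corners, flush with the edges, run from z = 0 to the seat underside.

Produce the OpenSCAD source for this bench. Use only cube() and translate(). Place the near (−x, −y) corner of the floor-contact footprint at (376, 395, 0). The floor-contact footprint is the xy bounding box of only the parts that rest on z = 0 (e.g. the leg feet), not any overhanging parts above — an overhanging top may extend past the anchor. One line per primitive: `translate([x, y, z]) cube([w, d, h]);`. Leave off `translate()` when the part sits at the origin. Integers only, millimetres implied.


translate([376, 395, 430]) cube([1275, 401, 48]);
translate([376, 395, 0]) cube([53, 53, 430]);
translate([376, 743, 0]) cube([53, 53, 430]);
translate([1598, 395, 0]) cube([53, 53, 430]);
translate([1598, 743, 0]) cube([53, 53, 430]);


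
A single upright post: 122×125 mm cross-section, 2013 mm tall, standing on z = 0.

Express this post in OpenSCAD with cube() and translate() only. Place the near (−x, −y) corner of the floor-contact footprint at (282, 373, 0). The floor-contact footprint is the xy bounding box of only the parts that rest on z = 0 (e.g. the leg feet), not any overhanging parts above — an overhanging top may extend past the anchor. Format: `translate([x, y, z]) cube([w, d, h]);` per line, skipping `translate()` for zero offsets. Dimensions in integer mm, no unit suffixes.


translate([282, 373, 0]) cube([122, 125, 2013]);


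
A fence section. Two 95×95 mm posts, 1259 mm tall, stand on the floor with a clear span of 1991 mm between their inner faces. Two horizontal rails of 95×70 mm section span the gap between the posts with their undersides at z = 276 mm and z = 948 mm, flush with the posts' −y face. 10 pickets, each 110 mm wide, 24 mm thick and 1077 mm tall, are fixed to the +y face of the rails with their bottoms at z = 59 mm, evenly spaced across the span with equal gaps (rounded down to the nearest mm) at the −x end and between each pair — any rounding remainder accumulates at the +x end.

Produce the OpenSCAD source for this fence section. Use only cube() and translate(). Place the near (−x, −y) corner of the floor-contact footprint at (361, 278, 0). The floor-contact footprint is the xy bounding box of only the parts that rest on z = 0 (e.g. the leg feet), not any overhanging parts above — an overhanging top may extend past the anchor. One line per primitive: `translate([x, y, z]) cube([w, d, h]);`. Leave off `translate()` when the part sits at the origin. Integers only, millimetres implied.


translate([361, 278, 0]) cube([95, 95, 1259]);
translate([2447, 278, 0]) cube([95, 95, 1259]);
translate([456, 278, 276]) cube([1991, 95, 70]);
translate([456, 278, 948]) cube([1991, 95, 70]);
translate([537, 373, 59]) cube([110, 24, 1077]);
translate([728, 373, 59]) cube([110, 24, 1077]);
translate([919, 373, 59]) cube([110, 24, 1077]);
translate([1110, 373, 59]) cube([110, 24, 1077]);
translate([1301, 373, 59]) cube([110, 24, 1077]);
translate([1492, 373, 59]) cube([110, 24, 1077]);
translate([1683, 373, 59]) cube([110, 24, 1077]);
translate([1874, 373, 59]) cube([110, 24, 1077]);
translate([2065, 373, 59]) cube([110, 24, 1077]);
translate([2256, 373, 59]) cube([110, 24, 1077]);


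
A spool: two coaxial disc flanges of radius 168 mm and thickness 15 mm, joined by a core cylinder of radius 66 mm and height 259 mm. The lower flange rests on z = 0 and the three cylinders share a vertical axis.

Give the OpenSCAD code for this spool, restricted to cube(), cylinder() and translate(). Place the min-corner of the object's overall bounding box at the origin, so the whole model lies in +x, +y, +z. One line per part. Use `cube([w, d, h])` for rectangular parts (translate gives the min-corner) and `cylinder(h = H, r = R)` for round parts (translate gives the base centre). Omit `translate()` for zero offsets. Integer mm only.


translate([168, 168, 0]) cylinder(h = 15, r = 168);
translate([168, 168, 15]) cylinder(h = 259, r = 66);
translate([168, 168, 274]) cylinder(h = 15, r = 168);


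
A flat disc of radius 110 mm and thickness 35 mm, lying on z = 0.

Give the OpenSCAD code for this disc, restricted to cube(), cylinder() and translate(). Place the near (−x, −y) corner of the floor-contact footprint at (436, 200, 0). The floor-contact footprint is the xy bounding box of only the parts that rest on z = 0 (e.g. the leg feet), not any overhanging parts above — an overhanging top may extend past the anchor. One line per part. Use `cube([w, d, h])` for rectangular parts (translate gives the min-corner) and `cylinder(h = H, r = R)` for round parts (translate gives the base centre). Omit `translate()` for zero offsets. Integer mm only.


translate([546, 310, 0]) cylinder(h = 35, r = 110);


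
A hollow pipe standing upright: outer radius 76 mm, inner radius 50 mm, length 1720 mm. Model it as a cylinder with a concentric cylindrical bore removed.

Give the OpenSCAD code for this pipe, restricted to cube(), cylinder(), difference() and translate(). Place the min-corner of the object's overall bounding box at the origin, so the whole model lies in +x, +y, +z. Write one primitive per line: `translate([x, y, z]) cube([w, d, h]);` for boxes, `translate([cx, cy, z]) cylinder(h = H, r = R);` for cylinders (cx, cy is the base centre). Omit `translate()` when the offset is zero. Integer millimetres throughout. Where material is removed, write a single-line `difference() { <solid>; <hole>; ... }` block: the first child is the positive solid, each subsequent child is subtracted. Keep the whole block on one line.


difference() { translate([76, 76, 0]) cylinder(h = 1720, r = 76); translate([76, 76, 0]) cylinder(h = 1720, r = 50); }


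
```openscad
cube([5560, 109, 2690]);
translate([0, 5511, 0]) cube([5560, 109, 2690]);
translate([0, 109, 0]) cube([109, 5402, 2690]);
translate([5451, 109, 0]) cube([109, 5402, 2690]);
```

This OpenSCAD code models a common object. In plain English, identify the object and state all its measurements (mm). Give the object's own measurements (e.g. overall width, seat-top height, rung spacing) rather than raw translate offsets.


The wall frame of a small rectangular building: four walls, each 2690 mm tall and 109 mm thick, enclosing a footprint 5560 mm (x) by 5620 mm (y) outside-to-outside, with no floor or roof. The front and back walls (the −y and +y sides) span the full width; the two side walls fit between them.


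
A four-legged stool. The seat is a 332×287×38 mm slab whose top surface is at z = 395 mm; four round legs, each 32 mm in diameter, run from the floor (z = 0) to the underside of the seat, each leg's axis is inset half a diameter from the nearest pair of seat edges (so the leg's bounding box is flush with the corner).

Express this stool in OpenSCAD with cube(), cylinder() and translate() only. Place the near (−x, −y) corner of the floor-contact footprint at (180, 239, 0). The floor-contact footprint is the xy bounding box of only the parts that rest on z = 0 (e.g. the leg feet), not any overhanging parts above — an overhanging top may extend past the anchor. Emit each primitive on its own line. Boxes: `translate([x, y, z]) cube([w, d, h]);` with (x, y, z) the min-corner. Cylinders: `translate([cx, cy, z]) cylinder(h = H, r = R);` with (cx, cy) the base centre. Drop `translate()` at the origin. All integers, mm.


translate([180, 239, 357]) cube([332, 287, 38]);
translate([196, 255, 0]) cylinder(h = 357, r = 16);
translate([496, 255, 0]) cylinder(h = 357, r = 16);
translate([196, 510, 0]) cylinder(h = 357, r = 16);
translate([496, 510, 0]) cylinder(h = 357, r = 16);


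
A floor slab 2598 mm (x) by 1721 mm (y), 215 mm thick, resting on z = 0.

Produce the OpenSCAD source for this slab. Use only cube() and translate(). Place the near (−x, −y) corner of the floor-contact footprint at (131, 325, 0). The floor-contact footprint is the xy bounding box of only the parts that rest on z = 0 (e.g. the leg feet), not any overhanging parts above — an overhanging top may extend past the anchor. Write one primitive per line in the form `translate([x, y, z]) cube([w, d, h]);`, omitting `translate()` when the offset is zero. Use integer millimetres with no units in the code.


translate([131, 325, 0]) cube([2598, 1721, 215]);


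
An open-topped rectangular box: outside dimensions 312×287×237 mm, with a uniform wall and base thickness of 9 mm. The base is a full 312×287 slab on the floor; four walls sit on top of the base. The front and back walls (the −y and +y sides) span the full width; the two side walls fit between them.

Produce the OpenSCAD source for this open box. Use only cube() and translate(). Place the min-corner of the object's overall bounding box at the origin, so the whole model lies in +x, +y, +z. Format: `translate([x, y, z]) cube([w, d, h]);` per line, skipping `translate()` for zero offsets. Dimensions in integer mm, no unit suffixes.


cube([312, 287, 9]);
translate([0, 0, 9]) cube([312, 9, 228]);
translate([0, 278, 9]) cube([312, 9, 228]);
translate([0, 9, 9]) cube([9, 269, 228]);
translate([303, 9, 9]) cube([9, 269, 228]);


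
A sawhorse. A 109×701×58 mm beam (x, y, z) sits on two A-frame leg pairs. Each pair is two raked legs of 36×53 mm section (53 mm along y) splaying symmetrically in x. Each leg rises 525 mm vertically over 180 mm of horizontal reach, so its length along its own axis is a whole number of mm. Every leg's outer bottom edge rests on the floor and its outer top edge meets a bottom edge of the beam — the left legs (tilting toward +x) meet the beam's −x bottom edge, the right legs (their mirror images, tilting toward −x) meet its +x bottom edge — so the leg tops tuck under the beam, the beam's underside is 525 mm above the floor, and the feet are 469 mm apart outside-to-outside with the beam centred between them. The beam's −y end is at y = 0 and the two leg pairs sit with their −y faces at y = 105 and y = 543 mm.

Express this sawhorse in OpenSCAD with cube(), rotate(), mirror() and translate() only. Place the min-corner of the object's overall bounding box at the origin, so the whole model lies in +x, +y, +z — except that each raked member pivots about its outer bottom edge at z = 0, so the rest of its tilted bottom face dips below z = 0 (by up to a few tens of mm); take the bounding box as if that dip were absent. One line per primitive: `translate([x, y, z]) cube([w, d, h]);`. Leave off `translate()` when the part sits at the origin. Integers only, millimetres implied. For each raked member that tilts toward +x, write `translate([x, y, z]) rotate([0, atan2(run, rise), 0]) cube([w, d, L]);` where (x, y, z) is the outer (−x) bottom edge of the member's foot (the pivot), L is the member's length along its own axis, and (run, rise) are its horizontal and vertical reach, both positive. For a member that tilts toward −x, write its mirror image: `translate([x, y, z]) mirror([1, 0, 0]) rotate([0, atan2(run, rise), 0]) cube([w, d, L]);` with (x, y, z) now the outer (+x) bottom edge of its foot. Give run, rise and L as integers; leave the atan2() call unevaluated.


// leg length = √(180² + 525²) = 555
// right-leg outer foot x = 2·180 + 109 = 469
// beam min-corner = (180, 0, 525)
translate([180, 0, 525]) cube([109, 701, 58]);
translate([0, 105, 0]) rotate([0, atan2(180, 525), 0]) cube([36, 53, 555]);
translate([469, 105, 0]) mirror([1, 0, 0]) rotate([0, atan2(180, 525), 0]) cube([36, 53, 555]);
translate([0, 543, 0]) rotate([0, atan2(180, 525), 0]) cube([36, 53, 555]);
translate([469, 543, 0]) mirror([1, 0, 0]) rotate([0, atan2(180, 525), 0]) cube([36, 53, 555]);


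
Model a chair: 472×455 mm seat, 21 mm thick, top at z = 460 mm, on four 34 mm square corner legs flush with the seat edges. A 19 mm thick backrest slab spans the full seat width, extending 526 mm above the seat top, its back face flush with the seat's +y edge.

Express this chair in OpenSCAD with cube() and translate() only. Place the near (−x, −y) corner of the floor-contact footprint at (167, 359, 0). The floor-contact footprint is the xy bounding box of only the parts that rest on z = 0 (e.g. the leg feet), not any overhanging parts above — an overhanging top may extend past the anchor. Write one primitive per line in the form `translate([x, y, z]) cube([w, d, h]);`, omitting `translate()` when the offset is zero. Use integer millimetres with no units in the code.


translate([167, 359, 439]) cube([472, 455, 21]);
translate([167, 359, 0]) cube([34, 34, 439]);
translate([605, 359, 0]) cube([34, 34, 439]);
translate([167, 780, 0]) cube([34, 34, 439]);
translate([605, 780, 0]) cube([34, 34, 439]);
translate([167, 795, 460]) cube([472, 19, 526]);


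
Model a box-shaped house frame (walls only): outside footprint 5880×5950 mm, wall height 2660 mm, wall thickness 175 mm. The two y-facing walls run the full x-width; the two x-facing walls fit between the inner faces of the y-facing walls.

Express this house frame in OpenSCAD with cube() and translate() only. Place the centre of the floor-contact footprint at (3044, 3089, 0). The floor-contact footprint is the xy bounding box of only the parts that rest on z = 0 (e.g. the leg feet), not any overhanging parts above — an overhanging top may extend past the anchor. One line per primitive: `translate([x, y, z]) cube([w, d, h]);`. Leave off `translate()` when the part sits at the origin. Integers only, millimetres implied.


translate([104, 114, 0]) cube([5880, 175, 2660]);
translate([104, 5889, 0]) cube([5880, 175, 2660]);
translate([104, 289, 0]) cube([175, 5600, 2660]);
translate([5809, 289, 0]) cube([175, 5600, 2660]);
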